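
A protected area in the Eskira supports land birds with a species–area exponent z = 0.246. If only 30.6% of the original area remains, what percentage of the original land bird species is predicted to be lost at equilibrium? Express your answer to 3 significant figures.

S_new/S_old = (A_new/A_old)^z = 0.306^0.246
= exp(0.246 × ln 0.306) = exp(0.246 × -1.1842) = exp(-0.2913) ≈ 0.7473
Fraction lost = 1 − 0.7473 = 0.2527

25.3%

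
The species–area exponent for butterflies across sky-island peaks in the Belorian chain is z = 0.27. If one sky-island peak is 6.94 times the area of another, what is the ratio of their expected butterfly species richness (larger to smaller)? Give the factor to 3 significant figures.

S₂/S₁ = (A₂/A₁)^z = 6.94^0.27
ln(S₂/S₁) = 0.27 × ln 6.94 = 0.27 × 1.9373 = 0.5231
S₂/S₁ = e^0.5231 ≈ 1.687

1.69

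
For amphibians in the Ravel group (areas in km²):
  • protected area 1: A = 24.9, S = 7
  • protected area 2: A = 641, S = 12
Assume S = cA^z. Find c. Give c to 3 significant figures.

4.11

z = ln(S₂/S₁) / ln(A₂/A₁) = ln(12/7) / ln(641/24.9) = 0.5390 / 3.2482 = 0.1659
c = S₁ / A₁^z = 7 / 24.9^0.1659 = 7 / 1.705 = 4.106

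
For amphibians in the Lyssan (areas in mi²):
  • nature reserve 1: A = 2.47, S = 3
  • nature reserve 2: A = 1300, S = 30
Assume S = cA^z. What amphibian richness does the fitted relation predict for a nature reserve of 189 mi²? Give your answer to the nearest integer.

z = ln(30/3) / ln(1300/2.47) = 2.3026 / 6.2659 = 0.3675
c = 3 / 2.47^0.3675 = 3 / 1.394 = 2.152
S₃ = 2.152 × 189^0.3675 = 2.152 × 6.864 ≈ 14.77

15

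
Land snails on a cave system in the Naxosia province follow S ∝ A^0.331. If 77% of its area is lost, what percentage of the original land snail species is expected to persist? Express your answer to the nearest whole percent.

S_new/S_old = (A_new/A_old)^z = 0.23^0.331
= exp(0.331 × ln 0.23) = exp(0.331 × -1.4697) = exp(-0.4865) ≈ 0.6148

61%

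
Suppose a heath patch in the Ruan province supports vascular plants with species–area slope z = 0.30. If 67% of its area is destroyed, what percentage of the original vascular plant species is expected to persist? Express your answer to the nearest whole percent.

S_new/S_old = (A_new/A_old)^z = 0.33^0.3
= exp(0.3 × ln 0.33) = exp(0.3 × -1.1087) = exp(-0.3326) ≈ 0.7171

72%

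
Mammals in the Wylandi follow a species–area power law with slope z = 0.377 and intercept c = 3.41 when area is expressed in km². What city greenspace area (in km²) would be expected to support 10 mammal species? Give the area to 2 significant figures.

17 km²

10 = 3.41 × A^0.377  ⇒  A^0.377 = 10/3.41 = 2.933
ln A = ln(2.933) / 0.377 = 1.0759 / 0.377 = 2.8538
A = e^2.8538 ≈ 17.35 km²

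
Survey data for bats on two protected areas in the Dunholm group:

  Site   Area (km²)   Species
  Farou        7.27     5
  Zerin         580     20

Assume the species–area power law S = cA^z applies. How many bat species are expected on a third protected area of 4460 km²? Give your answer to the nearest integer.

38

z = ln(20/5) / ln(580/7.27) = 1.3863 / 4.3793 = 0.3166
c = 5 / 7.27^0.3166 = 5 / 1.874 = 2.668
S₃ = 2.668 × 4460^0.3166 = 2.668 × 14.3 ≈ 38.15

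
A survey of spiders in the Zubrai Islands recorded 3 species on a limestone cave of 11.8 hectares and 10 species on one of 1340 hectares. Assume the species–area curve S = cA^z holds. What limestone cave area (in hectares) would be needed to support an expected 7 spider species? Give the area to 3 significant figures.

z = ln(10/3) / ln(1340/11.8) = 1.2040 / 4.7323 = 0.2544
c = 3 / 11.8^0.2544 = 3 / 1.874 = 1.601
A = (7/1.601)^(1/0.2544) ⇒ ln A = ln(4.372)/0.2544 = 5.7985
A = e^5.7985 ≈ 329.8 hectares

330 hectares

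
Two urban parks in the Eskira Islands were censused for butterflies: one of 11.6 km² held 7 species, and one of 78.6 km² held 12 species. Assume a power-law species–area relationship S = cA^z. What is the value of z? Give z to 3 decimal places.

0.282

Taking logs: ln S = ln c + z ln A, so z = (ln S₂ − ln S₁)/(ln A₂ − ln A₁).
z = ln(12/7) / ln(78.6/11.6) = ln(1.714) / ln(6.776) = 0.5390 / 1.9134 = 0.2817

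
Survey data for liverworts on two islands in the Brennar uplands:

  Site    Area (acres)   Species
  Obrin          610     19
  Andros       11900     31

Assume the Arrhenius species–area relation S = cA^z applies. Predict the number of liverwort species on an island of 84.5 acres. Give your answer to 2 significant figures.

14

z = ln(31/19) / ln(11900/610) = 0.4895 / 2.9708 = 0.1648
c = 19 / 610^0.1648 = 19 / 2.877 = 6.603
S₃ = 6.603 × 84.5^0.1648 = 6.603 × 2.077 ≈ 13.72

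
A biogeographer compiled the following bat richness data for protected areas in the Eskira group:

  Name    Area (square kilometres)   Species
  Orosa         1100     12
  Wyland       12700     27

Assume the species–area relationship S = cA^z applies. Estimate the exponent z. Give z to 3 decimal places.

0.331

Taking logs: ln S = ln c + z ln A, so z = (ln S₂ − ln S₁)/(ln A₂ − ln A₁).
z = ln(27/12) / ln(12700/1100) = ln(2.25) / ln(11.55) = 0.8109 / 2.4463 = 0.3315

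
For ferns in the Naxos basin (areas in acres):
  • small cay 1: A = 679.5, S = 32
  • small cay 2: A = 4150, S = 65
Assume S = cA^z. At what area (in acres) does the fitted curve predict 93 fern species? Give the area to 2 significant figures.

z = ln(65/32) / ln(4150/679.5) = 0.7087 / 1.8095 = 0.3916
c = 32 / 679.5^0.3916 = 32 / 12.86 = 2.489
A = (93/2.489)^(1/0.3916) ⇒ ln A = ln(37.37)/0.3916 = 9.2455
A = e^9.2455 ≈ 10358 acres

10000 acres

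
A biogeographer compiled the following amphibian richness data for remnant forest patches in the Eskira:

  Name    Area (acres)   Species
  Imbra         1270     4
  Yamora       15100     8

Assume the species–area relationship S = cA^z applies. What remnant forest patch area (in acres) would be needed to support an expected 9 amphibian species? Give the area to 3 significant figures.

z = ln(8/4) / ln(15100/1270) = 0.6931 / 2.4757 = 0.2800
c = 4 / 1270^0.2800 = 4 / 7.396 = 0.5408
A = (9/0.5408)^(1/0.2800) ⇒ ln A = ln(16.64)/0.2800 = 10.0431
A = e^10.0431 ≈ 22997 acres

23000 acres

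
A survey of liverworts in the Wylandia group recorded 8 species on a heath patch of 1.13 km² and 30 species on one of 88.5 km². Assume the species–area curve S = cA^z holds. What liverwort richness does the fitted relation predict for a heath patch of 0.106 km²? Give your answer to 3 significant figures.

z = ln(30/8) / ln(88.5/1.13) = 1.3218 / 4.3608 = 0.3031
c = 8 / 1.13^0.3031 = 8 / 1.038 = 7.709
S₃ = 7.709 × 0.106^0.3031 = 7.709 × 0.5065 ≈ 3.905

3.90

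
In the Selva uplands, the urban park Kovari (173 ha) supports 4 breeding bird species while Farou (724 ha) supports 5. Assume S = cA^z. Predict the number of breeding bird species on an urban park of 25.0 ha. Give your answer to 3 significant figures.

z = ln(5/4) / ln(724/173) = 0.2231 / 1.4315 = 0.1559
c = 4 / 173^0.1559 = 4 / 2.233 = 1.791
S₃ = 1.791 × 25^0.1559 = 1.791 × 1.652 ≈ 2.959

2.96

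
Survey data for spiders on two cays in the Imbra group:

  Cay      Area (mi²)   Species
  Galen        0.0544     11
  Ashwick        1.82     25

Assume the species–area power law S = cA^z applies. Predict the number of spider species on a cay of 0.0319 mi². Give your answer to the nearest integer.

z = ln(25/11) / ln(1.82/0.0544) = 0.8210 / 3.5102 = 0.2339
c = 11 / 0.0544^0.2339 = 11 / 0.5061 = 21.73
S₃ = 21.73 × 0.0319^0.2339 = 21.73 × 0.4467 ≈ 9.709

10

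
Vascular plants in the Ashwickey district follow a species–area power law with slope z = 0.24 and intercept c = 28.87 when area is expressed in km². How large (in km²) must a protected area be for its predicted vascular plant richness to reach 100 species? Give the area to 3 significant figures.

100 = 28.87 × A^0.24  ⇒  A^0.24 = 100/28.87 = 3.464
ln A = ln(3.464) / 0.24 = 1.2424 / 0.24 = 5.1765
A = e^5.1765 ≈ 177.1 km²

177 km²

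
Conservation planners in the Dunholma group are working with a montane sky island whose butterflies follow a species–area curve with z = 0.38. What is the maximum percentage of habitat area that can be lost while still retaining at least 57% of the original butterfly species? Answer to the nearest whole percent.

77%

Need (A_new/A_old)^0.38 = 0.57, so A_new/A_old = 0.57^(1/0.38) = 0.57^2.632
ln(A_new/A_old) = ln 0.57 / 0.38 = -0.5621 / 0.38 = -1.4793
A_new/A_old = e^-1.4793 ≈ 0.2278
Fraction that can be lost = 1 − 0.2278 = 0.7722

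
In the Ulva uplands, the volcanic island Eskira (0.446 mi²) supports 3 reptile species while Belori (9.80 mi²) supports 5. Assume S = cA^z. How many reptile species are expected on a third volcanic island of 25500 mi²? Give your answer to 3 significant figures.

z = ln(5/3) / ln(9.8/0.446) = 0.5108 / 3.0898 = 0.1653
c = 3 / 0.446^0.1653 = 3 / 0.875 = 3.428
S₃ = 3.428 × 25500^0.1653 = 3.428 × 5.352 ≈ 18.35

18.3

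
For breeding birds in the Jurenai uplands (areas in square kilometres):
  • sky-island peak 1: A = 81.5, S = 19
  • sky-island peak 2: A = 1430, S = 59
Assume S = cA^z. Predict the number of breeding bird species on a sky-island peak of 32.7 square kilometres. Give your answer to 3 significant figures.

13.2

z = ln(59/19) / ln(1430/81.5) = 1.1331 / 2.8648 = 0.3955
c = 19 / 81.5^0.3955 = 19 / 5.7 = 3.333
S₃ = 3.333 × 32.7^0.3955 = 3.333 × 3.972 ≈ 13.24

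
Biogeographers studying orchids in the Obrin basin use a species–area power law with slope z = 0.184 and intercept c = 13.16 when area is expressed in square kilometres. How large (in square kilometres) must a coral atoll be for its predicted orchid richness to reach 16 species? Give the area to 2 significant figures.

16 = 13.16 × A^0.184  ⇒  A^0.184 = 16/13.16 = 1.216
ln A = ln(1.216) / 0.184 = 0.1954 / 0.184 = 1.0620
A = e^1.0620 ≈ 2.892 square kilometres

2.9 square kilometres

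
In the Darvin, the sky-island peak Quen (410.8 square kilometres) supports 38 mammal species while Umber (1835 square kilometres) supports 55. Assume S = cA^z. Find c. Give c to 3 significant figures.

z = ln(S₂/S₁) / ln(A₂/A₁) = ln(55/38) / ln(1835/410.8) = 0.3697 / 1.4967 = 0.2470
c = S₁ / A₁^z = 38 / 410.8^0.2470 = 38 / 4.423 = 8.592

8.59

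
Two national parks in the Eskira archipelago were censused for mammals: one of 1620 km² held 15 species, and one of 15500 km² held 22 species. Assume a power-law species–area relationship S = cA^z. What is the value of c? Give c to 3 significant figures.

4.28

z = ln(S₂/S₁) / ln(A₂/A₁) = ln(22/15) / ln(15500/1620) = 0.3830 / 2.2584 = 0.1696
c = S₁ / A₁^z = 15 / 1620^0.1696 = 15 / 3.502 = 4.284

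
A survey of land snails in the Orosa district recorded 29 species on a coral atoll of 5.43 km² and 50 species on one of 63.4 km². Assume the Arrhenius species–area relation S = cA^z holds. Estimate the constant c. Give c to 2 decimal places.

19.93

z = ln(S₂/S₁) / ln(A₂/A₁) = ln(50/29) / ln(63.4/5.43) = 0.5447 / 2.4575 = 0.2217
c = S₁ / A₁^z = 29 / 5.43^0.2217 = 29 / 1.455 = 19.93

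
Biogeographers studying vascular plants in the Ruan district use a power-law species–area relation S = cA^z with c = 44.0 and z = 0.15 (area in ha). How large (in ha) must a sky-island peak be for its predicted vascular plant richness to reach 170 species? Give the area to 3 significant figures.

170 = 44 × A^0.15  ⇒  A^0.15 = 170/44 = 3.864
ln A = ln(3.864) / 0.15 = 1.3516 / 0.15 = 9.0107
A = e^9.0107 ≈ 8190 ha

8190 ha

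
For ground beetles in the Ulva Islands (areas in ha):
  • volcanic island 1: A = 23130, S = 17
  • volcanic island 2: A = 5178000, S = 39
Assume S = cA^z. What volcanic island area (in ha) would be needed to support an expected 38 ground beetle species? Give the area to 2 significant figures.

4400000 ha

z = ln(39/17) / ln(5178000/23130) = 0.8303 / 5.4110 = 0.1535
c = 17 / 23130^0.1535 = 17 / 4.674 = 3.637
A = (38/3.637)^(1/0.1535) ⇒ ln A = ln(10.45)/0.1535 = 15.2907
A = e^15.2907 ≈ 4371679 ha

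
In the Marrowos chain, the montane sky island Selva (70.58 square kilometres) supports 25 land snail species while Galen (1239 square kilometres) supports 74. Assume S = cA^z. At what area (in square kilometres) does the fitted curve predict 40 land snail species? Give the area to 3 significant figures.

z = ln(74/25) / ln(1239/70.58) = 1.0852 / 2.8653 = 0.3787
c = 25 / 70.58^0.3787 = 25 / 5.014 = 4.986
A = (40/4.986)^(1/0.3787) ⇒ ln A = ln(8.022)/0.3787 = 5.4977
A = e^5.4977 ≈ 244.1 square kilometres

244 square kilometres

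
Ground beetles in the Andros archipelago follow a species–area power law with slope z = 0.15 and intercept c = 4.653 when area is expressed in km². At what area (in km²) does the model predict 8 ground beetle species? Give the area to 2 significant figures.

8 = 4.653 × A^0.15  ⇒  A^0.15 = 8/4.653 = 1.719
ln A = ln(1.719) / 0.15 = 0.5419 / 0.15 = 3.6129
A = e^3.6129 ≈ 37.07 km²

37 km²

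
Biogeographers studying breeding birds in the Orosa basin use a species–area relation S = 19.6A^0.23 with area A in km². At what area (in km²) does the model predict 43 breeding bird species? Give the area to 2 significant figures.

43 = 19.6 × A^0.23  ⇒  A^0.23 = 43/19.6 = 2.194
ln A = ln(2.194) / 0.23 = 0.7857 / 0.23 = 3.4160
A = e^3.4160 ≈ 30.45 km²

30 km²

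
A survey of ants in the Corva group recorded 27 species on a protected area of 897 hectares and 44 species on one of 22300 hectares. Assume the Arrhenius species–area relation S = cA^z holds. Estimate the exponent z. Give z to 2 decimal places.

0.15

Taking logs: ln S = ln c + z ln A, so z = (ln S₂ − ln S₁)/(ln A₂ − ln A₁).
z = ln(44/27) / ln(22300/897) = ln(1.63) / ln(24.86) = 0.4884 / 3.2133 = 0.1520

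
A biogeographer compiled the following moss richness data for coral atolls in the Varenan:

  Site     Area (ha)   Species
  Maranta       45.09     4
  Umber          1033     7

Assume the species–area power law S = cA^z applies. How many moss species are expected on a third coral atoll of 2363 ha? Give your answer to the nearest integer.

z = ln(7/4) / ln(1033/45.09) = 0.5596 / 3.1316 = 0.1787
c = 4 / 45.09^0.1787 = 4 / 1.975 = 2.025
S₃ = 2.025 × 2363^0.1787 = 2.025 × 4.007 ≈ 8.116

8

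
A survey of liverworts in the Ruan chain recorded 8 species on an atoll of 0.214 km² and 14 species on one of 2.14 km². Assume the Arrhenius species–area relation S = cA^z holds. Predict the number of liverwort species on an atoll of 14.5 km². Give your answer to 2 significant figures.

22

z = ln(14/8) / ln(2.14/0.214) = 0.5596 / 2.3026 = 0.2430
c = 8 / 0.214^0.2430 = 8 / 0.6875 = 11.64
S₃ = 11.64 × 14.5^0.2430 = 11.64 × 1.915 ≈ 22.29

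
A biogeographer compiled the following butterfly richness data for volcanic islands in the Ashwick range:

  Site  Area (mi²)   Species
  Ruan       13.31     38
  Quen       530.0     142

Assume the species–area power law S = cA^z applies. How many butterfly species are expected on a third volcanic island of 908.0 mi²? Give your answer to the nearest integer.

172

z = ln(142/38) / ln(530/13.31) = 1.3182 / 3.6844 = 0.3578
c = 38 / 13.31^0.3578 = 38 / 2.525 = 15.05
S₃ = 15.05 × 908^0.3578 = 15.05 × 11.44 ≈ 172.2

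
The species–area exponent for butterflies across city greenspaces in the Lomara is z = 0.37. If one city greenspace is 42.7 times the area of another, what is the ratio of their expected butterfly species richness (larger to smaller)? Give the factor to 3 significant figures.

S₂/S₁ = (A₂/A₁)^z = 42.7^0.37
ln(S₂/S₁) = 0.37 × ln 42.7 = 0.37 × 3.7542 = 1.3891
S₂/S₁ = e^1.3891 ≈ 4.011

4.01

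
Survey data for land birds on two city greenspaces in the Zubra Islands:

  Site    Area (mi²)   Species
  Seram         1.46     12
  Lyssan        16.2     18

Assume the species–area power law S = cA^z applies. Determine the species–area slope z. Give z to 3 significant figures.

0.168

Taking logs: ln S = ln c + z ln A, so z = (ln S₂ − ln S₁)/(ln A₂ − ln A₁).
z = ln(18/12) / ln(16.2/1.46) = ln(1.5) / ln(11.1) = 0.4055 / 2.4066 = 0.1685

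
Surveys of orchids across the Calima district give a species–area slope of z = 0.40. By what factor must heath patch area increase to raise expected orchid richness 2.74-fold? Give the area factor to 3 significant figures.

12.4

(A₂/A₁)^0.4 = 2.74, so A₂/A₁ = 2.74^(1/0.4) = 2.74^2.5
ln(A₂/A₁) = ln 2.74 / 0.4 = 1.0080 / 0.4 = 2.5199
A₂/A₁ = e^2.5199 ≈ 12.43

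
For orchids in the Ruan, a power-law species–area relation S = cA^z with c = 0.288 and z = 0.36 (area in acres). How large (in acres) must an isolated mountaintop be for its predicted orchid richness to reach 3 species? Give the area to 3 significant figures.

671 acres

3 = 0.288 × A^0.36  ⇒  A^0.36 = 3/0.288 = 10.42
ln A = ln(10.42) / 0.36 = 2.3434 / 0.36 = 6.5095
A = e^6.5095 ≈ 671.5 acres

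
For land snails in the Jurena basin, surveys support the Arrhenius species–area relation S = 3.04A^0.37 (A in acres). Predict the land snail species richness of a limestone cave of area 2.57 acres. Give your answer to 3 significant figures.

S = 3.04 × 2.57^0.37
ln S = ln 3.04 + 0.37 × ln 2.57 = 1.1119 + 0.37 × 0.9439 = 1.4611
S = e^1.4611 ≈ 4.311

4.31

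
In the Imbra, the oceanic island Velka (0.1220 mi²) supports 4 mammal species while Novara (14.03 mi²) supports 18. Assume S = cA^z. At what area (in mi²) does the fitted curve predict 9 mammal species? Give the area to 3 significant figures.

1.58 mi²

z = ln(18/4) / ln(14.03/0.122) = 1.5041 / 4.7449 = 0.3170
c = 4 / 0.122^0.3170 = 4 / 0.5133 = 7.792
A = (9/7.792)^(1/0.3170) ⇒ ln A = ln(1.155)/0.3170 = 0.4545
A = e^0.4545 ≈ 1.575 mi²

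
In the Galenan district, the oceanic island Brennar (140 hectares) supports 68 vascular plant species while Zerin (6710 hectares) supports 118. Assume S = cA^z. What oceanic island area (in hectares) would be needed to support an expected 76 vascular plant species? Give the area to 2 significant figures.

z = ln(118/68) / ln(6710/140) = 0.5512 / 3.8697 = 0.1424
c = 68 / 140^0.1424 = 68 / 2.022 = 33.64
A = (76/33.64)^(1/0.1424) ⇒ ln A = ln(2.259)/0.1424 = 5.7225
A = e^5.7225 ≈ 305.7 hectares

310 hectares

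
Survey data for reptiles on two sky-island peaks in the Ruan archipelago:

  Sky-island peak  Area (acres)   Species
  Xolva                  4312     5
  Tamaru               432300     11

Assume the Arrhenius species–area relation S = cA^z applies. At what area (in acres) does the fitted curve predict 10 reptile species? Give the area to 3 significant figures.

248000 acres

z = ln(11/5) / ln(432300/4312) = 0.7885 / 4.6077 = 0.1711
c = 5 / 4312^0.1711 = 5 / 4.187 = 1.194
A = (10/1.194)^(1/0.1711) ⇒ ln A = ln(8.375)/0.1711 = 12.4199
A = e^12.4199 ≈ 247678 acres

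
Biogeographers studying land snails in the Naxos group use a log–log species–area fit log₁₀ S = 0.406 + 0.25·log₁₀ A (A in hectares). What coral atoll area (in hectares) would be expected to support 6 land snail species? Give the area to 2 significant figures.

6 = 2.547 × A^0.25  ⇒  A^0.25 = 6/2.547 = 2.356
ln A = ln(2.356) / 0.25 = 0.8569 / 0.25 = 3.4276
A = e^3.4276 ≈ 30.8 hectares

31 hectares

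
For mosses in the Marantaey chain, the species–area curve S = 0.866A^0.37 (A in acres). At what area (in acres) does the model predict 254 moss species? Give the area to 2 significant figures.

254 = 0.866 × A^0.37  ⇒  A^0.37 = 254/0.866 = 293.3
ln A = ln(293.3) / 0.37 = 5.6812 / 0.37 = 15.3546
A = e^15.3546 ≈ 4660378 acres

4700000 acres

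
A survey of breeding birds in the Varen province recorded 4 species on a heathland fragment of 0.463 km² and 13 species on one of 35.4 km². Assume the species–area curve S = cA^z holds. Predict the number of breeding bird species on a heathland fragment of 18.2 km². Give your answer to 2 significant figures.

11

z = ln(13/4) / ln(35.4/0.463) = 1.1787 / 4.3367 = 0.2718
c = 4 / 0.463^0.2718 = 4 / 0.8112 = 4.931
S₃ = 4.931 × 18.2^0.2718 = 4.931 × 2.2 ≈ 10.85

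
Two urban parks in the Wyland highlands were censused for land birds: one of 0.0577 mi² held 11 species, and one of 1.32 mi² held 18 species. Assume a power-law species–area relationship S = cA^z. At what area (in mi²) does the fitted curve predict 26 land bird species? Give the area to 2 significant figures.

z = ln(18/11) / ln(1.32/0.0577) = 0.4925 / 3.1301 = 0.1573
c = 11 / 0.0577^0.1573 = 11 / 0.6384 = 17.23
A = (26/17.23)^(1/0.1573) ⇒ ln A = ln(1.509)/0.1573 = 2.6149
A = e^2.6149 ≈ 13.67 mi²

14 mi²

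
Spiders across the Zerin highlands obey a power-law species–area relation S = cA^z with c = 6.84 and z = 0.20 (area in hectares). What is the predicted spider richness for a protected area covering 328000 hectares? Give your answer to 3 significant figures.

86.7

S = 6.84 × 328000^0.2 = 6.84 × 12.68 ≈ 86.74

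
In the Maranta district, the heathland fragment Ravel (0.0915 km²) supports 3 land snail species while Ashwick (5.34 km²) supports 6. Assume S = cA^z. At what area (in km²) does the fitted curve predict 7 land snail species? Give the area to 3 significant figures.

z = ln(6/3) / ln(5.34/0.0915) = 0.6931 / 4.0666 = 0.1704
c = 3 / 0.0915^0.1704 = 3 / 0.6652 = 4.51
A = (7/4.51)^(1/0.1704) ⇒ ln A = ln(1.552)/0.1704 = 2.5796
A = e^2.5796 ≈ 13.19 km²

13.2 km²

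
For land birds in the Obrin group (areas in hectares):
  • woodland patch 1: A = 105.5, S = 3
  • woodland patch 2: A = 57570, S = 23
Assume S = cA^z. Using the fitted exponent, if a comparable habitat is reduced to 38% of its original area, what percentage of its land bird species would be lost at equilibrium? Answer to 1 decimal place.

26.9%

z = ln(23/3) / ln(57570/105.5) = 2.0369 / 6.3020 = 0.3232
S_new/S_old = (A_new/A_old)^z = 0.38^0.3232 = exp(0.3232 × -0.9676) = 0.7314
Fraction lost = 1 − 0.7314 = 0.2686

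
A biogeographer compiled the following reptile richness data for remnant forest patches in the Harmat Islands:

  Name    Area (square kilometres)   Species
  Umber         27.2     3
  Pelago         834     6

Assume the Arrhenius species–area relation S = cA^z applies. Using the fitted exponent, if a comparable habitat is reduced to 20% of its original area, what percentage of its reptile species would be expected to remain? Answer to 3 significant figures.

z = ln(6/3) / ln(834/27.2) = 0.6931 / 3.4230 = 0.2025
S_new/S_old = (A_new/A_old)^z = 0.2^0.2025 = exp(0.2025 × -1.6094) = 0.7219

72.2%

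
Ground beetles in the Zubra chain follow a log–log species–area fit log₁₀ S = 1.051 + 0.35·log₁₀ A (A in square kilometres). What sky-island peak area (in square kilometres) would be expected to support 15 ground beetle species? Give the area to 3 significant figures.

15 = 11.25 × A^0.35  ⇒  A^0.35 = 15/11.25 = 1.334
ln A = ln(1.334) / 0.35 = 0.2880 / 0.35 = 0.8230
A = e^0.8230 ≈ 2.277 square kilometres

2.28 square kilometres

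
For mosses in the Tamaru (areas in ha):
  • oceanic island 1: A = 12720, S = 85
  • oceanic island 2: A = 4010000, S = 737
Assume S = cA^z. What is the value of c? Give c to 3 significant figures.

z = ln(S₂/S₁) / ln(A₂/A₁) = ln(737/85) / ln(4010000/12720) = 2.1599 / 5.7534 = 0.3754
c = S₁ / A₁^z = 85 / 12720^0.3754 = 85 / 34.75 = 2.446

2.45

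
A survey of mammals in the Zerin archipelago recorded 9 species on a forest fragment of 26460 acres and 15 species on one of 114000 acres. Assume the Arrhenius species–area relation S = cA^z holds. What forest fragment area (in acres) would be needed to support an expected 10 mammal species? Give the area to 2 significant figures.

z = ln(15/9) / ln(114000/26460) = 0.5108 / 1.4606 = 0.3497
c = 9 / 26460^0.3497 = 9 / 35.22 = 0.2555
A = (10/0.2555)^(1/0.3497) ⇒ ln A = ln(39.13)/0.3497 = 10.4846
A = e^10.4846 ≈ 35762 acres

36000 acres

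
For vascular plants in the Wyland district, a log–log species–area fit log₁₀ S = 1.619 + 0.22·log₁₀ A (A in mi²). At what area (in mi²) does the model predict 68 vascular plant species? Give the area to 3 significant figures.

9.34 mi²

68 = 41.59 × A^0.22  ⇒  A^0.22 = 68/41.59 = 1.635
ln A = ln(1.635) / 0.22 = 0.4916 / 0.22 = 2.2346
A = e^2.2346 ≈ 9.343 mi²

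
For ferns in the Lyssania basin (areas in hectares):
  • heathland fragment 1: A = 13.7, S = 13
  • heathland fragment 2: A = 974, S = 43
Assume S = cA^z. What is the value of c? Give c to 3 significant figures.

z = ln(S₂/S₁) / ln(A₂/A₁) = ln(43/13) / ln(974/13.7) = 1.1963 / 4.2640 = 0.2805
c = S₁ / A₁^z = 13 / 13.7^0.2805 = 13 / 2.084 = 6.238

6.24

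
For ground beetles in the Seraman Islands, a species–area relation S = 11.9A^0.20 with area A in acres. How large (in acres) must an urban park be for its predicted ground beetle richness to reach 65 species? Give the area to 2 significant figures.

4900 acres

65 = 11.9 × A^0.2  ⇒  A^0.2 = 65/11.9 = 5.462
ln A = ln(5.462) / 0.2 = 1.6978 / 0.2 = 8.4892
A = e^8.4892 ≈ 4862 acres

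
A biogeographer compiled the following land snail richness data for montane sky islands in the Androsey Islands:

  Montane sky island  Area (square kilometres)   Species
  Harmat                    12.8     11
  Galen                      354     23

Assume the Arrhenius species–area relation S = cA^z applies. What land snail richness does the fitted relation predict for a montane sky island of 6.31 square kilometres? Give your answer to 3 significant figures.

9.40

z = ln(23/11) / ln(354/12.8) = 0.7376 / 3.3199 = 0.2222
c = 11 / 12.8^0.2222 = 11 / 1.762 = 6.243
S₃ = 6.243 × 6.31^0.2222 = 6.243 × 1.506 ≈ 9.4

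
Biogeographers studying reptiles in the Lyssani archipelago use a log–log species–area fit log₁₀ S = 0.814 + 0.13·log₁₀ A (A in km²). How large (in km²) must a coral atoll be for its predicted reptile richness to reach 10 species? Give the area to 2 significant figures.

10 = 6.516 × A^0.13  ⇒  A^0.13 = 10/6.516 = 1.535
ln A = ln(1.535) / 0.13 = 0.4283 / 0.13 = 3.2945
A = e^3.2945 ≈ 26.96 km²

27 km²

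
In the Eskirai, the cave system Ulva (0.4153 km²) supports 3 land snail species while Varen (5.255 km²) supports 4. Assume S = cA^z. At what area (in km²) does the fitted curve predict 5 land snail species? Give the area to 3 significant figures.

37.6 km²

z = ln(4/3) / ln(5.255/0.4153) = 0.2877 / 2.5379 = 0.1134
c = 3 / 0.4153^0.1134 = 3 / 0.9052 = 3.314
A = (5/3.314)^(1/0.1134) ⇒ ln A = ln(1.509)/0.1134 = 3.6278
A = e^3.6278 ≈ 37.63 km²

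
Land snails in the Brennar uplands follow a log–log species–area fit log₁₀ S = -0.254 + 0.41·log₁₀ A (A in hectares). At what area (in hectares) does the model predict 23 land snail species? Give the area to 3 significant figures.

23 = 0.5572 × A^0.41  ⇒  A^0.41 = 23/0.5572 = 41.28
ln A = ln(41.28) / 0.41 = 3.7204 / 0.41 = 9.0740
A = e^9.0740 ≈ 8726 hectares

8730 hectares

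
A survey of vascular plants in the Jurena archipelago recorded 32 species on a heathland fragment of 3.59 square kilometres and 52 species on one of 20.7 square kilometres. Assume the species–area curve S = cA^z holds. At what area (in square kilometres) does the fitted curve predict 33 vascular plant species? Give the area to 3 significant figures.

4.01 square kilometres

z = ln(52/32) / ln(20.7/3.59) = 0.4855 / 1.7520 = 0.2771
c = 32 / 3.59^0.2771 = 32 / 1.425 = 22.46
A = (33/22.46)^(1/0.2771) ⇒ ln A = ln(1.47)/0.2771 = 1.3892
A = e^1.3892 ≈ 4.012 square kilometres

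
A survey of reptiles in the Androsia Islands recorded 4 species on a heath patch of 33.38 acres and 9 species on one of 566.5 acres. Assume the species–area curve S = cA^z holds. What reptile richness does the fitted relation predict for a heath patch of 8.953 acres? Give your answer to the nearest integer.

3

z = ln(9/4) / ln(566.5/33.38) = 0.8109 / 2.8315 = 0.2864
c = 4 / 33.38^0.2864 = 4 / 2.731 = 1.465
S₃ = 1.465 × 8.953^0.2864 = 1.465 × 1.873 ≈ 2.744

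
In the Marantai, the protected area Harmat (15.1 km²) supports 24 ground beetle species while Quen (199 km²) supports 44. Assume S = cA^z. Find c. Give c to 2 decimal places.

z = ln(S₂/S₁) / ln(A₂/A₁) = ln(44/24) / ln(199/15.1) = 0.6061 / 2.5786 = 0.2351
c = S₁ / A₁^z = 24 / 15.1^0.2351 = 24 / 1.893 = 12.68

12.68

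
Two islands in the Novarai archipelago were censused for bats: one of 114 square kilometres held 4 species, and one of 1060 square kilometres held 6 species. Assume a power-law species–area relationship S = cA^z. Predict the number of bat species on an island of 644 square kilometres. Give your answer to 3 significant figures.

5.48

z = ln(6/4) / ln(1060/114) = 0.4055 / 2.2298 = 0.1818
c = 4 / 114^0.1818 = 4 / 2.366 = 1.691
S₃ = 1.691 × 644^0.1818 = 1.691 × 3.242 ≈ 5.48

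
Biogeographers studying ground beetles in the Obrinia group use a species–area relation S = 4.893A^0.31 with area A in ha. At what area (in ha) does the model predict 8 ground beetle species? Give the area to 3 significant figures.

4.88 ha

8 = 4.893 × A^0.31  ⇒  A^0.31 = 8/4.893 = 1.635
ln A = ln(1.635) / 0.31 = 0.4916 / 0.31 = 1.5859
A = e^1.5859 ≈ 4.884 ha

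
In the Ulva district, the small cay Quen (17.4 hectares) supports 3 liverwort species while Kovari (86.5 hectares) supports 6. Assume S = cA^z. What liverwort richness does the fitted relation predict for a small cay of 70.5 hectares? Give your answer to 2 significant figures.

5.5

z = ln(6/3) / ln(86.5/17.4) = 0.6931 / 1.6037 = 0.4322
c = 3 / 17.4^0.4322 = 3 / 3.437 = 0.8728
S₃ = 0.8728 × 70.5^0.4322 = 0.8728 × 6.293 ≈ 5.492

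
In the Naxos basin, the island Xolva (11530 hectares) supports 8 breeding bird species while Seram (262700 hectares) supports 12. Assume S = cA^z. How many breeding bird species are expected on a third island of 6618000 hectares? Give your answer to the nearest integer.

z = ln(12/8) / ln(262700/11530) = 0.4055 / 3.1261 = 0.1297
c = 8 / 11530^0.1297 = 8 / 3.364 = 2.378
S₃ = 2.378 × 6618000^0.1297 = 2.378 × 7.668 ≈ 18.24

18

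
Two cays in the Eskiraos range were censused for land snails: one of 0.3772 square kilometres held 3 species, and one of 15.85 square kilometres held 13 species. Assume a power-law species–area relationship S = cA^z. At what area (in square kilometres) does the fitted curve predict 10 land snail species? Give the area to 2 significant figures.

z = ln(13/3) / ln(15.85/0.3772) = 1.4663 / 3.7381 = 0.3923
c = 3 / 0.3772^0.3923 = 3 / 0.6822 = 4.398
A = (10/4.398)^(1/0.3923) ⇒ ln A = ln(2.274)/0.3923 = 2.0943
A = e^2.0943 ≈ 8.12 square kilometres

8.1 square kilometres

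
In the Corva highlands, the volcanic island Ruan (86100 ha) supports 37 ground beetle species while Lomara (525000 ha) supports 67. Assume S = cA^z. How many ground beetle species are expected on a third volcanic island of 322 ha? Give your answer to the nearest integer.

6

z = ln(67/37) / ln(525000/86100) = 0.5938 / 1.8079 = 0.3284
c = 37 / 86100^0.3284 = 37 / 41.77 = 0.8859
S₃ = 0.8859 × 322^0.3284 = 0.8859 × 6.663 ≈ 5.903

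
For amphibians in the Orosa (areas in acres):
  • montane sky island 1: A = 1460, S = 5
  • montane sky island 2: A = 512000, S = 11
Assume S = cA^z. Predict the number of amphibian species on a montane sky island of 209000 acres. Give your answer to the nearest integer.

z = ln(11/5) / ln(512000/1460) = 0.7885 / 5.8599 = 0.1346
c = 5 / 1460^0.1346 = 5 / 2.665 = 1.876
S₃ = 1.876 × 209000^0.1346 = 1.876 × 5.198 ≈ 9.751

10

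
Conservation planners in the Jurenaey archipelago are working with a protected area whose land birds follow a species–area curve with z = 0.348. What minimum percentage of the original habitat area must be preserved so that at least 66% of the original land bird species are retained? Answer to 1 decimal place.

30.3%

Need (A_new/A_old)^0.348 = 0.66, so A_new/A_old = 0.66^(1/0.348) = 0.66^2.874
ln(A_new/A_old) = ln 0.66 / 0.348 = -0.4155 / 0.348 = -1.1940
A_new/A_old = e^-1.1940 ≈ 0.303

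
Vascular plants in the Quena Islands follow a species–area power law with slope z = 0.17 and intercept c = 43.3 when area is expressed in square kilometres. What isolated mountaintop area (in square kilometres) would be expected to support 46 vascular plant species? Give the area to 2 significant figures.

46 = 43.3 × A^0.17  ⇒  A^0.17 = 46/43.3 = 1.062
ln A = ln(1.062) / 0.17 = 0.0605 / 0.17 = 0.3558
A = e^0.3558 ≈ 1.427 square kilometres

1.4 square kilometres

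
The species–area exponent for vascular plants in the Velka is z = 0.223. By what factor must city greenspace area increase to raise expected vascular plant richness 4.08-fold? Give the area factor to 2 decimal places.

(A₂/A₁)^0.223 = 4.08, so A₂/A₁ = 4.08^(1/0.223) = 4.08^4.484
ln(A₂/A₁) = ln 4.08 / 0.223 = 1.4061 / 0.223 = 6.3054
A₂/A₁ = e^6.3054 ≈ 547.5

547.50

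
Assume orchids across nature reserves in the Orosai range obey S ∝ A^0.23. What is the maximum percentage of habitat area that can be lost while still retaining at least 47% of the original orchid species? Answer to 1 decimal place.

Need (A_new/A_old)^0.23 = 0.47, so A_new/A_old = 0.47^(1/0.23) = 0.47^4.348
ln(A_new/A_old) = ln 0.47 / 0.23 = -0.7550 / 0.23 = -3.2827
A_new/A_old = e^-3.2827 ≈ 0.03753
Fraction that can be lost = 1 − 0.03753 = 0.9625

96.2%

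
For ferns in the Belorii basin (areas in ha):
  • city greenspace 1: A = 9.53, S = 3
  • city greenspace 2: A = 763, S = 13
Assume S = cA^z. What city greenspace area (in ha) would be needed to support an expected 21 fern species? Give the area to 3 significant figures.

z = ln(13/3) / ln(763/9.53) = 1.4663 / 4.3828 = 0.3346
c = 3 / 9.53^0.3346 = 3 / 2.126 = 1.411
A = (21/1.411)^(1/0.3346) ⇒ ln A = ln(14.88)/0.3346 = 8.0707
A = e^8.0707 ≈ 3199 ha

3200 ha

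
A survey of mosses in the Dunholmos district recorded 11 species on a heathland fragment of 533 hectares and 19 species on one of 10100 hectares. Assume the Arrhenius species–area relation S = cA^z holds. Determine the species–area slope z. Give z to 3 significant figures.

Taking logs: ln S = ln c + z ln A, so z = (ln S₂ − ln S₁)/(ln A₂ − ln A₁).
z = ln(19/11) / ln(10100/533) = ln(1.727) / ln(18.95) = 0.5465 / 2.9418 = 0.1858

0.186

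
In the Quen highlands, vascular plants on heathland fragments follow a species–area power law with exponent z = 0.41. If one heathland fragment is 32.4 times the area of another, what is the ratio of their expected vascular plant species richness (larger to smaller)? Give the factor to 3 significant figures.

S₂/S₁ = (A₂/A₁)^z = 32.4^0.41
ln(S₂/S₁) = 0.41 × ln 32.4 = 0.41 × 3.4782 = 1.4260
S₂/S₁ = e^1.4260 ≈ 4.162

4.16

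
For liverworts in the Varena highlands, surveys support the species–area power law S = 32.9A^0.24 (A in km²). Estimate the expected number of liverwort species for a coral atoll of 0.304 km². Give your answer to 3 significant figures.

S = 32.9 × 0.304^0.24 = 32.9 × 0.7514 ≈ 24.72

24.7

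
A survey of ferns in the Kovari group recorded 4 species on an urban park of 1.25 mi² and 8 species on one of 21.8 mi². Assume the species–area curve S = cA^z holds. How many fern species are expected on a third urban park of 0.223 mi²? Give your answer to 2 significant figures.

2.6

z = ln(8/4) / ln(21.8/1.25) = 0.6931 / 2.8588 = 0.2425
c = 4 / 1.25^0.2425 = 4 / 1.056 = 3.789
S₃ = 3.789 × 0.223^0.2425 = 3.789 × 0.695 ≈ 2.634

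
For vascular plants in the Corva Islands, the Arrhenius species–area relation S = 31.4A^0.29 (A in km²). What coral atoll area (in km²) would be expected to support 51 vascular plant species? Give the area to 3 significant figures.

5.33 km²

51 = 31.4 × A^0.29  ⇒  A^0.29 = 51/31.4 = 1.624
ln A = ln(1.624) / 0.29 = 0.4850 / 0.29 = 1.6725
A = e^1.6725 ≈ 5.325 km²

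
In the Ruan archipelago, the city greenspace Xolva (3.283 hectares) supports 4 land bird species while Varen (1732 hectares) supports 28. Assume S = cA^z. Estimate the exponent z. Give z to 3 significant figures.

0.310

Taking logs: ln S = ln c + z ln A, so z = (ln S₂ − ln S₁)/(ln A₂ − ln A₁).
z = ln(28/4) / ln(1732/3.283) = ln(7) / ln(527.6) = 1.9459 / 6.2683 = 0.3104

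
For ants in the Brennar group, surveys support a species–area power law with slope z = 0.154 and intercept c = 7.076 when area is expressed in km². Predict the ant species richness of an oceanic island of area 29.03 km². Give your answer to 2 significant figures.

S = 7.076 × 29.03^0.154
ln S = ln 7.076 + 0.154 × ln 29.03 = 1.9567 + 0.154 × 3.3683 = 2.4754
S = e^2.4754 ≈ 11.89

12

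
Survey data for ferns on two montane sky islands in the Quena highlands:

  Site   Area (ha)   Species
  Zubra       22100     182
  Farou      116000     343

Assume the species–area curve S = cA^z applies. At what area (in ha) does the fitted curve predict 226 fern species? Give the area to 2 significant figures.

z = ln(343/182) / ln(116000/22100) = 0.6337 / 1.6580 = 0.3822
c = 182 / 22100^0.3822 = 182 / 45.76 = 3.977
A = (226/3.977)^(1/0.3822) ⇒ ln A = ln(56.83)/0.3822 = 10.5698
A = e^10.5698 ≈ 38942 ha

39000 ha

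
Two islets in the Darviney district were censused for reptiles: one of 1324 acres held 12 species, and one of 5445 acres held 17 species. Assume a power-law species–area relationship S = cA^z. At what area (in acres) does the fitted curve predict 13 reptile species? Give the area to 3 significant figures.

1830 acres

z = ln(17/12) / ln(5445/1324) = 0.3483 / 1.4140 = 0.2463
c = 12 / 1324^0.2463 = 12 / 5.875 = 2.043
A = (13/2.043)^(1/0.2463) ⇒ ln A = ln(6.364)/0.2463 = 7.5134
A = e^7.5134 ≈ 1832 acres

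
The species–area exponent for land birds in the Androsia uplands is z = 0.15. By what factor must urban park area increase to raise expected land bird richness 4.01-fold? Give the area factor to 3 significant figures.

10500

(A₂/A₁)^0.15 = 4.01, so A₂/A₁ = 4.01^(1/0.15) = 4.01^6.667
ln(A₂/A₁) = ln 4.01 / 0.15 = 1.3888 / 0.15 = 9.2586
A₂/A₁ = e^9.2586 ≈ 10495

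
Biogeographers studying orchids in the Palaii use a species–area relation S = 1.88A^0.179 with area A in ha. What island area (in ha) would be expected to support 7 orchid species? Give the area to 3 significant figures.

1550 ha

7 = 1.88 × A^0.179  ⇒  A^0.179 = 7/1.88 = 3.723
ln A = ln(3.723) / 0.179 = 1.3146 / 0.179 = 7.3443
A = e^7.3443 ≈ 1547 ha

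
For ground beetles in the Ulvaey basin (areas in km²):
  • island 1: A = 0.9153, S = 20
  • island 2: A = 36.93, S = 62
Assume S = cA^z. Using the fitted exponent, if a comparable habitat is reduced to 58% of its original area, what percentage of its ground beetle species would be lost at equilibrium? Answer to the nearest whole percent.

z = ln(62/20) / ln(36.93/0.9153) = 1.1314 / 3.6975 = 0.3060
S_new/S_old = (A_new/A_old)^z = 0.58^0.3060 = exp(0.3060 × -0.5447) = 0.8465
Fraction lost = 1 − 0.8465 = 0.1535

15%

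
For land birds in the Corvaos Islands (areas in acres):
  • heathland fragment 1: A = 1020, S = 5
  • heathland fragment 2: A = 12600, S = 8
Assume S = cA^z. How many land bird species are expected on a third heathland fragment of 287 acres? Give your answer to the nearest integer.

4

z = ln(8/5) / ln(12600/1020) = 0.4700 / 2.5139 = 0.1870
c = 5 / 1020^0.1870 = 5 / 3.652 = 1.369
S₃ = 1.369 × 287^0.1870 = 1.369 × 2.881 ≈ 3.945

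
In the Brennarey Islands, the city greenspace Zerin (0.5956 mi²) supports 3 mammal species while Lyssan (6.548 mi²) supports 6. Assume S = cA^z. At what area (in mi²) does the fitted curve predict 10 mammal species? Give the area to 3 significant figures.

38.3 mi²

z = ln(6/3) / ln(6.548/0.5956) = 0.6931 / 2.3973 = 0.2891
c = 3 / 0.5956^0.2891 = 3 / 0.8609 = 3.485
A = (10/3.485)^(1/0.2891) ⇒ ln A = ln(2.87)/0.2891 = 3.6459
A = e^3.6459 ≈ 38.32 mi²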